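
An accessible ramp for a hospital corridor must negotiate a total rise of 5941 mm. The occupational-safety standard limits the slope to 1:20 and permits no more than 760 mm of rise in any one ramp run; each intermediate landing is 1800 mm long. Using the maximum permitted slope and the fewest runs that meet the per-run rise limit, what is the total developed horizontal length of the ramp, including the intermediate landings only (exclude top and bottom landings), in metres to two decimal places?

⌈5941/760⌉ = 8 ramp runs. That means 7 intermediate landings.
Horizontal run for 5941 mm of rise at 1:20 is 5941 × 20 = 118820 mm.
Intermediate landings: 7 × 1800 = 12600 mm.
Total developed length = 118820 + 12600 = 131420 mm.
= 131.42 m.

131.42 m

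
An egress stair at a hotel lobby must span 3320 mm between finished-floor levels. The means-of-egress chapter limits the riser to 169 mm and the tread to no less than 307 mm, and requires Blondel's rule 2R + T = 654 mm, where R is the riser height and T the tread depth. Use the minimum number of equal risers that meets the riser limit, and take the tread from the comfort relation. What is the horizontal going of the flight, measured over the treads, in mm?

6118 mm

At most 169 each: 3320/169 = 19.64, giving 20 risers.
Riser R = 3320 / 20 = 166 mm, within the 169 mm limit.
Tread T = 654 − 2 × 166 = 322 mm (≥ 307 mm).
20 risers give 19 treads; going = 19 × 322 = 6118 mm.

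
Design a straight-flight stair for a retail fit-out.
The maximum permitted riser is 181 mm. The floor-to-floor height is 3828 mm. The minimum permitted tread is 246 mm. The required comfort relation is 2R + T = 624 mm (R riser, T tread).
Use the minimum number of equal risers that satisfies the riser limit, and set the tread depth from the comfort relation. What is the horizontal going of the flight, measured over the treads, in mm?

5796 mm

⌈3828/181⌉ = 22 risers.
R = 3828 ÷ 22 = 174 mm.
Tread T = 624 − 2 × 174 = 276 mm (≥ 246 mm).
Going = (22 − 1) × 276 = 5796 mm.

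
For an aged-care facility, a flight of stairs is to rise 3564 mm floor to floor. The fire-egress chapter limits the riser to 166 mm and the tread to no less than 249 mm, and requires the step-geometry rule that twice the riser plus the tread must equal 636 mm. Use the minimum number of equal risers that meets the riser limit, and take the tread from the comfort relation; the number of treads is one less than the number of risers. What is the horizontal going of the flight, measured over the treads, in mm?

3564 / 166 = 21.470 → round up to 22 risers.
R = 3564 ÷ 22 = 162 mm.
T = 636 − 2·162 = 312 mm, which satisfies the 249 mm minimum.
Treads = 22 − 1 = 21; going = 21 × 312 = 6552 mm.

6552 mm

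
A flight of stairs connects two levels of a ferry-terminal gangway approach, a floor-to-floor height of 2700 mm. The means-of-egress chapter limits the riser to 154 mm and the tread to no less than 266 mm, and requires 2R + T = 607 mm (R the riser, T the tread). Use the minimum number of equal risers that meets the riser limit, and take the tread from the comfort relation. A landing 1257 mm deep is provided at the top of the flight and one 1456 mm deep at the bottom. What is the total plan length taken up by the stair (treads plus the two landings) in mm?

At most 154 each: 2700/154 = 17.53, giving 18 risers.
Riser R = 2700 / 18 = 150 mm, within the 154 mm limit.
From 2R + T = 607: T = 607 − 300 = 307 mm.
Treads = 18 − 1 = 17; going = 17 × 307 = 5219 mm.
Add landings: 5219 + 1257 + 1456 = 7932 mm.

7932 mm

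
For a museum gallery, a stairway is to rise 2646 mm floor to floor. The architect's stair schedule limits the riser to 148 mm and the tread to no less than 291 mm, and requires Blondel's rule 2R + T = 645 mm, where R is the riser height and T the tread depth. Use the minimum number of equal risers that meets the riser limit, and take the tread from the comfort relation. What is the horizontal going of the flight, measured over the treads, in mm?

5967 mm

⌈2646/148⌉ = 18 risers.
Each riser is 2646/18 = 147 mm (≤ 148 mm).
From 2R + T = 645: T = 645 − 294 = 351 mm.
Treads = 18 − 1 = 17; going = 17 × 351 = 5967 mm.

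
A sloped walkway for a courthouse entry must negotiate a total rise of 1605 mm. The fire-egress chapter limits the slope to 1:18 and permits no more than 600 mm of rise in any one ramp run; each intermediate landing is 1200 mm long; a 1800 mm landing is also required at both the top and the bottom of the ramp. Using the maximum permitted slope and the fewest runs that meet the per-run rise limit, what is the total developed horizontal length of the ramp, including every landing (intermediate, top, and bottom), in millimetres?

34890 mm

1605 / 600 = 2.675 → round up to 3 ramp runs. That means 2 intermediate landings.
Ramp run (horizontal) at 1:18: 1605 × 18 = 28890 mm.
Intermediate landings: 2 × 1200 = 2400 mm.
Top and bottom landings: 2 × 1800 = 3600 mm.
Total = 28890 + 2400 + 3600 = 34890 mm.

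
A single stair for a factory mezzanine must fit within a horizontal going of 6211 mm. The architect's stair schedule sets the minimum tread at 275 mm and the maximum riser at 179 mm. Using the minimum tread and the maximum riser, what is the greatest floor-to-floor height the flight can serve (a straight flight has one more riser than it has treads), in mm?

6211 / 275 = 22.59, so 22 treads fit.
Risers = treads + 1 = 23.
Maximum height = 23 × 179 = 4117 mm.

4117 mm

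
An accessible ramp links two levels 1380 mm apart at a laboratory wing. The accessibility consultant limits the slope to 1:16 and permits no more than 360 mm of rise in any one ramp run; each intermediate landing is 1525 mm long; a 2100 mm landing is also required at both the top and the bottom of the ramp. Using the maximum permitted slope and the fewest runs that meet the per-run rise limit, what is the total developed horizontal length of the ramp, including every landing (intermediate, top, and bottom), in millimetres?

30855 mm

At most 360 each: 1380/360 = 3.83, giving 4 ramp runs. That means 3 intermediate landings.
Ramp run (horizontal) at 1:16: 1380 × 16 = 22080 mm.
3 intermediate landings contribute 3 × 1525 = 4575 mm.
Top and bottom landings: 2 × 2100 = 4200 mm.
Total = 22080 + 4575 + 4200 = 30855 mm.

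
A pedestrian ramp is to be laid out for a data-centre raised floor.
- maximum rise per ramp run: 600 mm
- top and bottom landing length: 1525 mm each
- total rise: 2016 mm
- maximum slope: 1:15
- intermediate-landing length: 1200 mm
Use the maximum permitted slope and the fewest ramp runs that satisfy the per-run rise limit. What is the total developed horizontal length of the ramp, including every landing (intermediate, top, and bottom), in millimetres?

At most 600 each: 2016/600 = 3.36, giving 4 ramp runs. That means 3 intermediate landings.
Horizontal run for 2016 mm of rise at 1:15 is 2016 × 15 = 30240 mm.
3 intermediate landings contribute 3 × 1200 = 3600 mm.
Top and bottom landings: 2 × 1525 = 3050 mm.
Total = 30240 + 3600 + 3050 = 36890 mm.

36890 mm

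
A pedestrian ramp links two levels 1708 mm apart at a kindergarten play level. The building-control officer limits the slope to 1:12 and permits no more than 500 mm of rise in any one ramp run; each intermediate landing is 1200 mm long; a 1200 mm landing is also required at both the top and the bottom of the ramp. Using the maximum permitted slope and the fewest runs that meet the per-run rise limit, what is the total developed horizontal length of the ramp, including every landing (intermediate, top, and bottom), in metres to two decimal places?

26.50 m

1708 / 500 = 3.416 → round up to 4 ramp runs. That means 3 intermediate landings.
Horizontal run for 1708 mm of rise at 1:12 is 1708 × 12 = 20496 mm.
Intermediate landings: 3 × 1200 = 3600 mm.
Top and bottom landings: 2 × 1200 = 2400 mm.
Total = 20496 + 3600 + 2400 = 26496 mm.
= 26.50 m.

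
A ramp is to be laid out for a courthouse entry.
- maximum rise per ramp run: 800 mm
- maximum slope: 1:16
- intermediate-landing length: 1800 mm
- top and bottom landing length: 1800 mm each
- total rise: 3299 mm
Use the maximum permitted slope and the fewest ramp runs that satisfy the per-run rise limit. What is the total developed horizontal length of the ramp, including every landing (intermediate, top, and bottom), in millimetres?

3299 / 800 = 4.124 → round up to 5 ramp runs. That means 4 intermediate landings.
Ramp run (horizontal) at 1:16: 3299 × 16 = 52784 mm.
4 intermediate landings contribute 4 × 1800 = 7200 mm.
Top and bottom landings: 2 × 1800 = 3600 mm.
Total = 52784 + 7200 + 3600 = 63584 mm.

63584 mm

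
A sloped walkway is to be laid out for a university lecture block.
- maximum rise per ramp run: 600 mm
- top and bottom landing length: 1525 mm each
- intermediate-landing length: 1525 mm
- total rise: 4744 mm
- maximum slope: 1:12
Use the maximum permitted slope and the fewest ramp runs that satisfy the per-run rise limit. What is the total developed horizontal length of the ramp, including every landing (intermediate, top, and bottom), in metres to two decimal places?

At most 600 each: 4744/600 = 7.91, giving 8 ramp runs. That means 7 intermediate landings.
Horizontal run for 4744 mm of rise at 1:12 is 4744 × 12 = 56928 mm.
7 intermediate landings contribute 7 × 1525 = 10675 mm.
Top and bottom landings: 2 × 1525 = 3050 mm.
Total = 56928 + 10675 + 3050 = 70653 mm.
= 70.65 m.

70.65 m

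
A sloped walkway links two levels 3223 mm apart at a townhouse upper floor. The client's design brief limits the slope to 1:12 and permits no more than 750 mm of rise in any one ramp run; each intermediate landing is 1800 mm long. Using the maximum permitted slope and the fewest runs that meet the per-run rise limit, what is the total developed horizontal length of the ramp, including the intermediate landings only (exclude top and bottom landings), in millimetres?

⌈3223/750⌉ = 5 ramp runs. That means 4 intermediate landings.
Ramp run (horizontal) at 1:12: 3223 × 12 = 38676 mm.
4 intermediate landings contribute 4 × 1800 = 7200 mm.
Developed length = 38676 + 7200 = 45876 mm.

45876 mm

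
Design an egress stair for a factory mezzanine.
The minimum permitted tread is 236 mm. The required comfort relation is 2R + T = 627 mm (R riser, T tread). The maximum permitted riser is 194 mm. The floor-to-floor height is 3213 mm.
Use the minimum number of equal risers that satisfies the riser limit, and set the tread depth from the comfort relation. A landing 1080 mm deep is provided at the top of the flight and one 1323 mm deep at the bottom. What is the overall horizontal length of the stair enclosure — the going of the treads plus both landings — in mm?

3213 / 194 = 16.562 → round up to 17 risers.
R = 3213 ÷ 17 = 189 mm.
From 2R + T = 627: T = 627 − 378 = 249 mm.
17 risers give 16 treads; going = 16 × 249 = 3984 mm.
Add landings: 3984 + 1080 + 1323 = 6387 mm.

6387 mm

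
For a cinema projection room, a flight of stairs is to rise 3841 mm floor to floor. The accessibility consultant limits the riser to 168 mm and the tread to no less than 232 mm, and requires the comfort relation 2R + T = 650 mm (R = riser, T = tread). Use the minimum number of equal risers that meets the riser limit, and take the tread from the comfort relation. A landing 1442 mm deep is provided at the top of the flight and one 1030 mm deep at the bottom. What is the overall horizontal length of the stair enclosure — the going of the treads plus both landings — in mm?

3841 / 168 = 22.86, so 23 risers are needed.
Each riser is 3841/23 = 167 mm (≤ 168 mm).
Tread T = 650 − 2 × 167 = 316 mm (≥ 232 mm).
23 risers give 22 treads; going = 22 × 316 = 6952 mm.
Add landings: 6952 + 1442 + 1030 = 9424 mm.

9424 mm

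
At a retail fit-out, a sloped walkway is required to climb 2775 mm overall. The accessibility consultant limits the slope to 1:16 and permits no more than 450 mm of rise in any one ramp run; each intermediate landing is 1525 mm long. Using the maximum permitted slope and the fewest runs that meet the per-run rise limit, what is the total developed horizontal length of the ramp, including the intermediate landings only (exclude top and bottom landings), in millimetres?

53550 mm

⌈2775/450⌉ = 7 ramp runs. That means 6 intermediate landings.
Horizontal run for 2775 mm of rise at 1:16 is 2775 × 16 = 44400 mm.
6 intermediate landings contribute 6 × 1525 = 9150 mm.
Developed length = 44400 + 9150 = 53550 mm.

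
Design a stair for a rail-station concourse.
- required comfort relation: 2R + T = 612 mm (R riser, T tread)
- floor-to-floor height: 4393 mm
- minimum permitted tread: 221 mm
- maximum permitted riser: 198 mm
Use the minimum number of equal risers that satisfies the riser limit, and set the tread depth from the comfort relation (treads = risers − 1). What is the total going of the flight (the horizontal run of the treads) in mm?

4393 / 198 = 22.19, so 23 risers are needed.
Riser R = 4393 / 23 = 191 mm, within the 198 mm limit.
Tread T = 612 − 2 × 191 = 230 mm (≥ 221 mm).
23 risers give 22 treads; going = 22 × 230 = 5060 mm.

5060 mm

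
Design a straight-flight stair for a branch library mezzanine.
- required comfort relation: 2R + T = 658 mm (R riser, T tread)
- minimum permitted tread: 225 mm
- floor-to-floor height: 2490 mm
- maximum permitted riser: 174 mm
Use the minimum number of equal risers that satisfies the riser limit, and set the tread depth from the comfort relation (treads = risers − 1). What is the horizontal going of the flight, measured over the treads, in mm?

4564 mm

2490 / 174 = 14.31, so 15 risers are needed.
Each riser is 2490/15 = 166 mm (≤ 174 mm).
From 2R + T = 658: T = 658 − 332 = 326 mm.
15 risers give 14 treads; going = 14 × 326 = 4564 mm.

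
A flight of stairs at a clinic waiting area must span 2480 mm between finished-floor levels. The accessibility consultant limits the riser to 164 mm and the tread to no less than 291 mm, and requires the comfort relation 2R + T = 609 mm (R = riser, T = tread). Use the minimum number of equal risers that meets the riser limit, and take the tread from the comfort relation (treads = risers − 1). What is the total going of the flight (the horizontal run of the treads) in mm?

2480 / 164 = 15.122 → round up to 16 risers.
R = 2480 ÷ 16 = 155 mm.
Tread T = 609 − 2 × 155 = 299 mm (≥ 291 mm).
16 risers give 15 treads; going = 15 × 299 = 4485 mm.

4485 mm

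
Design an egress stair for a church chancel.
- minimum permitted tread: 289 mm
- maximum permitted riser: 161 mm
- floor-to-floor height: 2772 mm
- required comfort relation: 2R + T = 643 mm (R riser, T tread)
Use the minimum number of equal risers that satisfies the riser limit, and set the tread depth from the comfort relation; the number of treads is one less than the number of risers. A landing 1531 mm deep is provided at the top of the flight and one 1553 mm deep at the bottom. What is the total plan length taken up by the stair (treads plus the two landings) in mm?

2772 / 161 = 17.217 → round up to 18 risers.
R = 2772 ÷ 18 = 154 mm.
From 2R + T = 643: T = 643 − 308 = 335 mm.
18 risers give 17 treads; going = 17 × 335 = 5695 mm.
Add landings: 5695 + 1531 + 1553 = 8779 mm.

8779 mm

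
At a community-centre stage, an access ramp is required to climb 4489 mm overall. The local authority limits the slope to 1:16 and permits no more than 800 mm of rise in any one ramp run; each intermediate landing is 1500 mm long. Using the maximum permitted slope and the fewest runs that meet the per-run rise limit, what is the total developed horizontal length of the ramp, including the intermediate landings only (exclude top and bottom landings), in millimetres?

79324 mm

4489 / 800 = 5.61, so 6 ramp runs are needed. That means 5 intermediate landings.
Horizontal run for 4489 mm of rise at 1:16 is 4489 × 16 = 71824 mm.
Intermediate landings: 5 × 1500 = 7500 mm.
Total developed length = 71824 + 7500 = 79324 mm.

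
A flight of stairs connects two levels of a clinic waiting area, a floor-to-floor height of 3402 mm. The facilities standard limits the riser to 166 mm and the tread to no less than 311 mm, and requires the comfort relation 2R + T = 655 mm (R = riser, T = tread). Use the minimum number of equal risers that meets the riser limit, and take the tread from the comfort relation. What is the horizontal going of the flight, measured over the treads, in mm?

6620 mm

3402 / 166 = 20.49, so 21 risers are needed.
Each riser is 3402/21 = 162 mm (≤ 166 mm).
Tread T = 655 − 2 × 162 = 331 mm (≥ 311 mm).
21 risers give 20 treads; going = 20 × 331 = 6620 mm.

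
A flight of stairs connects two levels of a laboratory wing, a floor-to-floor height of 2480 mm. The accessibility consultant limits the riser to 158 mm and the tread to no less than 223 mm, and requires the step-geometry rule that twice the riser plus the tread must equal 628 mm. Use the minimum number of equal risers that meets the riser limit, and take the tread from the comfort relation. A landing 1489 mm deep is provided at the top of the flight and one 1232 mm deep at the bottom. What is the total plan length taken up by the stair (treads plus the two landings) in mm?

2480 / 158 = 15.696 → round up to 16 risers.
R = 2480 ÷ 16 = 155 mm.
From 2R + T = 628: T = 628 − 310 = 318 mm.
Going = (16 − 1) × 318 = 4770 mm.
Enclosure = 4770 + 1489 + 1232 = 7491 mm.

7491 mm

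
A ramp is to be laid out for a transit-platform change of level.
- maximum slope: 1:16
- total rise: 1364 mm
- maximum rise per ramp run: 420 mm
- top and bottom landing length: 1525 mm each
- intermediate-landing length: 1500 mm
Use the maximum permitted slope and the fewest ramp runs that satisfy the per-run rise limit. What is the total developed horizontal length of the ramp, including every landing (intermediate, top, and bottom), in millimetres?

At most 420 each: 1364/420 = 3.25, giving 4 ramp runs. That means 3 intermediate landings.
Horizontal run for 1364 mm of rise at 1:16 is 1364 × 16 = 21824 mm.
3 intermediate landings contribute 3 × 1500 = 4500 mm.
Top and bottom landings: 2 × 1525 = 3050 mm.
Total = 21824 + 4500 + 3050 = 29374 mm.

29374 mm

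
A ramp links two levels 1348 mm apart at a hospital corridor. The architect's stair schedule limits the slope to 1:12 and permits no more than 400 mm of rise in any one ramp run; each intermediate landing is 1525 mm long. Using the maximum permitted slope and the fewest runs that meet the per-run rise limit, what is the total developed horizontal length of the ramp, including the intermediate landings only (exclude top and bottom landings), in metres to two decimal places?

20.75 m

At most 400 each: 1348/400 = 3.37, giving 4 ramp runs. That means 3 intermediate landings.
Ramp run (horizontal) at 1:12: 1348 × 12 = 16176 mm.
3 intermediate landings contribute 3 × 1525 = 4575 mm.
Total developed length = 16176 + 4575 = 20751 mm.
= 20.75 m.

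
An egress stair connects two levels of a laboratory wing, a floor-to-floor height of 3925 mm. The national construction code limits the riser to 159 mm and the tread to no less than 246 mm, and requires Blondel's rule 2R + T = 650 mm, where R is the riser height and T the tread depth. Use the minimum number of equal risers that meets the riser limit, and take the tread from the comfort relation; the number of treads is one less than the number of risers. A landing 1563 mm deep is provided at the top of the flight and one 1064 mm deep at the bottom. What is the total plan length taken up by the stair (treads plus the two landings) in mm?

10691 mm

⌈3925/159⌉ = 25 risers.
Riser R = 3925 / 25 = 157 mm, within the 159 mm limit.
T = 650 − 2·157 = 336 mm, which satisfies the 246 mm minimum.
Treads = 25 − 1 = 24; going = 24 × 336 = 8064 mm.
Enclosure = 8064 + 1563 + 1064 = 10691 mm.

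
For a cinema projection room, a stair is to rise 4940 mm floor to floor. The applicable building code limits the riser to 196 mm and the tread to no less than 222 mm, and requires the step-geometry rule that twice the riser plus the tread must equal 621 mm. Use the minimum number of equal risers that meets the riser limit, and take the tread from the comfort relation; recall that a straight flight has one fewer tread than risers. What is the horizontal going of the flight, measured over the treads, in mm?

⌈4940/196⌉ = 26 risers.
R = 4940 ÷ 26 = 190 mm.
Tread T = 621 − 2 × 190 = 241 mm (≥ 222 mm).
Going = (26 − 1) × 241 = 6025 mm.

6025 mm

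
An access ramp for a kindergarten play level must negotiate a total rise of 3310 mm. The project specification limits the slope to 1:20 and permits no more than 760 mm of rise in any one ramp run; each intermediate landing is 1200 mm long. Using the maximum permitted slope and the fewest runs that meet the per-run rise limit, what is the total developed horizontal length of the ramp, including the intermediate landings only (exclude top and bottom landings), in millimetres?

71000 mm

⌈3310/760⌉ = 5 ramp runs. That means 4 intermediate landings.
Horizontal run for 3310 mm of rise at 1:20 is 3310 × 20 = 66200 mm.
Intermediate landings: 4 × 1200 = 4800 mm.
Total developed length = 66200 + 4800 = 71000 mm.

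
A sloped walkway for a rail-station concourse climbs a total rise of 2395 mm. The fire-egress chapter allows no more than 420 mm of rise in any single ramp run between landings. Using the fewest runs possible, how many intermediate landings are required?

At most 420 each: 2395/420 = 5.70, giving 6 ramp runs.
6 runs are separated by 5 intermediate landings.

5 intermediate landings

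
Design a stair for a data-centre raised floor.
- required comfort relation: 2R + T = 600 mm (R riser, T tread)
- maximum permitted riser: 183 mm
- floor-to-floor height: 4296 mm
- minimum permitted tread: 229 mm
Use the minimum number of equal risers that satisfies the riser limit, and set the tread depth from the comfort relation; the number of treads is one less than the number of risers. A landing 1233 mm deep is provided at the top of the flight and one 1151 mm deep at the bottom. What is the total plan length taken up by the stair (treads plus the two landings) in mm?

At most 183 each: 4296/183 = 23.48, giving 24 risers.
Each riser is 4296/24 = 179 mm (≤ 183 mm).
From 2R + T = 600: T = 600 − 358 = 242 mm.
24 risers give 23 treads; going = 23 × 242 = 5566 mm.
Enclosure = 5566 + 1233 + 1151 = 7950 mm.

7950 mm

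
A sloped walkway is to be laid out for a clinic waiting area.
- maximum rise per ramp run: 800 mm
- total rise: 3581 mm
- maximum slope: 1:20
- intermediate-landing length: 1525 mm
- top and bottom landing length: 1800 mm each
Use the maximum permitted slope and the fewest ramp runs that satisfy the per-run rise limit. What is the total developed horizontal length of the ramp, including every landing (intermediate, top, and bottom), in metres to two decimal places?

81.32 m

3581 / 800 = 4.48, so 5 ramp runs are needed. That means 4 intermediate landings.
Ramp run (horizontal) at 1:20: 3581 × 20 = 71620 mm.
Intermediate landings: 4 × 1525 = 6100 mm.
Top and bottom landings: 2 × 1800 = 3600 mm.
Total = 71620 + 6100 + 3600 = 81320 mm.
= 81.32 m.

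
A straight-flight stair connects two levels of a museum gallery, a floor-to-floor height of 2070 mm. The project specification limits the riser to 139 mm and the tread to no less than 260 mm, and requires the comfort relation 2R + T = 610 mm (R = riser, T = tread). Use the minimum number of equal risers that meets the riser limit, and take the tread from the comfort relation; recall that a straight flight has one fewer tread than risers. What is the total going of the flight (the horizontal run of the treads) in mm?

4676 mm

2070 / 139 = 14.89, so 15 risers are needed.
Each riser is 2070/15 = 138 mm (≤ 139 mm).
T = 610 − 2·138 = 334 mm, which satisfies the 260 mm minimum.
15 risers give 14 treads; going = 14 × 334 = 4676 mm.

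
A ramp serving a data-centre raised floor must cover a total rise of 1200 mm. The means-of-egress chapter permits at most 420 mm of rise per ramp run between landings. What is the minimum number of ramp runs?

3 runs

At most 420 each: 1200/420 = 2.86, giving 3 ramp runs.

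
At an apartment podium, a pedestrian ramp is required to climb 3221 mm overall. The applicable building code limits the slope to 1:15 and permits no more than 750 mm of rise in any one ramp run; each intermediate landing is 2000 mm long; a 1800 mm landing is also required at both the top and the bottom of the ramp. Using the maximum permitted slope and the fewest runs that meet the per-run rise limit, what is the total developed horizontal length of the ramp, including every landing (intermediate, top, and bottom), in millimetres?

At most 750 each: 3221/750 = 4.29, giving 5 ramp runs. That means 4 intermediate landings.
Ramp run (horizontal) at 1:15: 3221 × 15 = 48315 mm.
4 intermediate landings contribute 4 × 2000 = 8000 mm.
Top and bottom landings: 2 × 1800 = 3600 mm.
Total = 48315 + 8000 + 3600 = 59915 mm.

59915 mm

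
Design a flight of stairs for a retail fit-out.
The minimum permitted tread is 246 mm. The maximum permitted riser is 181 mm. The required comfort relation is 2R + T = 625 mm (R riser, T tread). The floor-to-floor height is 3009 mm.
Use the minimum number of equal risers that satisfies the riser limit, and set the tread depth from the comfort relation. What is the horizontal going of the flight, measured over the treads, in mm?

3009 / 181 = 16.624 → round up to 17 risers.
R = 3009 ÷ 17 = 177 mm.
Tread T = 625 − 2 × 177 = 271 mm (≥ 246 mm).
Going = (17 − 1) × 271 = 4336 mm.

4336 mm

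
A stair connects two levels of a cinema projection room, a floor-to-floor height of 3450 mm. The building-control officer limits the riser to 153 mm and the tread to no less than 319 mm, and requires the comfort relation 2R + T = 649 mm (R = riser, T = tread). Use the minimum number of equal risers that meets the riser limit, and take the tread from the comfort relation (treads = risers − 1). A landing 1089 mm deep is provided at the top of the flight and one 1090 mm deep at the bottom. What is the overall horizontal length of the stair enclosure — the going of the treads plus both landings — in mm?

3450 / 153 = 22.55, so 23 risers are needed.
R = 3450 ÷ 23 = 150 mm.
T = 649 − 2·150 = 349 mm, which satisfies the 319 mm minimum.
Treads = 23 − 1 = 22; going = 22 × 349 = 7678 mm.
Enclosure = 7678 + 1089 + 1090 = 9857 mm.

9857 mm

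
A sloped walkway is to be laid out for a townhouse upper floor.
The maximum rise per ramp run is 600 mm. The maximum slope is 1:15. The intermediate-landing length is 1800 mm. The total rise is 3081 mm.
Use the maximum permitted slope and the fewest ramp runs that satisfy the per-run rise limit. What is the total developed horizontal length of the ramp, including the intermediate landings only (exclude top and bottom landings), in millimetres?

3081 / 600 = 5.13, so 6 ramp runs are needed. That means 5 intermediate landings.
Horizontal run for 3081 mm of rise at 1:15 is 3081 × 15 = 46215 mm.
Intermediate landings: 5 × 1800 = 9000 mm.
Total developed length = 46215 + 9000 = 55215 mm.

55215 mm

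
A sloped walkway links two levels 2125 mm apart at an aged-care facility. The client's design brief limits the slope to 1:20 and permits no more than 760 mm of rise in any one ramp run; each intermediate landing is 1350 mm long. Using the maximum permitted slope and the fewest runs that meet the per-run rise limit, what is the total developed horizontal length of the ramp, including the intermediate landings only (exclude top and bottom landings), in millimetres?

2125 / 760 = 2.80, so 3 ramp runs are needed. That means 2 intermediate landings.
Ramp run (horizontal) at 1:20: 2125 × 20 = 42500 mm.
Intermediate landings: 2 × 1350 = 2700 mm.
Developed length = 42500 + 2700 = 45200 mm.

45200 mm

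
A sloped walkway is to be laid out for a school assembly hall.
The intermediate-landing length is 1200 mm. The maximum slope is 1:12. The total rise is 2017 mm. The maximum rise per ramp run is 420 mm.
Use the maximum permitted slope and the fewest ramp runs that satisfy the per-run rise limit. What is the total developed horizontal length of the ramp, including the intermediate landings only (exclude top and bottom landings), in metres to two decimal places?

2017 / 420 = 4.80, so 5 ramp runs are needed. That means 4 intermediate landings.
Ramp run (horizontal) at 1:12: 2017 × 12 = 24204 mm.
Intermediate landings: 4 × 1200 = 4800 mm.
Total developed length = 24204 + 4800 = 29004 mm.
= 29.00 m.

29.00 m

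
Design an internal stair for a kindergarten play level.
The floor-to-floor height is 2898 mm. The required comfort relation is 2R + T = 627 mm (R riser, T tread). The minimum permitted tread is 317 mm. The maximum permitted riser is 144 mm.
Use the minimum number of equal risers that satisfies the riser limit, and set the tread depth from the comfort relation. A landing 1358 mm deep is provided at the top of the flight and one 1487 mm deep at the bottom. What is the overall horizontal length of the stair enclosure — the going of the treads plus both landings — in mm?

9865 mm

⌈2898/144⌉ = 21 risers.
Riser R = 2898 / 21 = 138 mm, within the 144 mm limit.
T = 627 − 2·138 = 351 mm, which satisfies the 317 mm minimum.
Treads = 21 − 1 = 20; going = 20 × 351 = 7020 mm.
Add landings: 7020 + 1358 + 1487 = 9865 mm.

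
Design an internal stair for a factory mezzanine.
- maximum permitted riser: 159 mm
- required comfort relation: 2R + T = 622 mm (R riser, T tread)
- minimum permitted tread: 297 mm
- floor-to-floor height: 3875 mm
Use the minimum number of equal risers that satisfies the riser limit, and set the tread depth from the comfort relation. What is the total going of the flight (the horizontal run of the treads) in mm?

7488 mm

3875 / 159 = 24.371 → round up to 25 risers.
Each riser is 3875/25 = 155 mm (≤ 159 mm).
From 2R + T = 622: T = 622 − 310 = 312 mm.
Going = (25 − 1) × 312 = 7488 mm.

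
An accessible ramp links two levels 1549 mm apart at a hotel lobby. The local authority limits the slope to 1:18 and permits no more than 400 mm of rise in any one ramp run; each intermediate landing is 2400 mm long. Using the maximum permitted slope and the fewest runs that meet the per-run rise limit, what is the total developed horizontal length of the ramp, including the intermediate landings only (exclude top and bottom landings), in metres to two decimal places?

1549 / 400 = 3.87, so 4 ramp runs are needed. That means 3 intermediate landings.
Ramp run (horizontal) at 1:18: 1549 × 18 = 27882 mm.
Intermediate landings: 3 × 2400 = 7200 mm.
Total developed length = 27882 + 7200 = 35082 mm.
= 35.08 m.

35.08 m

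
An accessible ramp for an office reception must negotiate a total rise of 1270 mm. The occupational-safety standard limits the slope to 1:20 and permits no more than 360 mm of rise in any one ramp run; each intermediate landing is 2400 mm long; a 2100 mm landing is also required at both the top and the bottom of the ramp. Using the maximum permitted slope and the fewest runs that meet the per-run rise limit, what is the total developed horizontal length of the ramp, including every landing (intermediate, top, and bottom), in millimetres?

At most 360 each: 1270/360 = 3.53, giving 4 ramp runs. That means 3 intermediate landings.
Horizontal run for 1270 mm of rise at 1:20 is 1270 × 20 = 25400 mm.
Intermediate landings: 3 × 2400 = 7200 mm.
Top and bottom landings: 2 × 2100 = 4200 mm.
Total = 25400 + 7200 + 4200 = 36800 mm.

36800 mm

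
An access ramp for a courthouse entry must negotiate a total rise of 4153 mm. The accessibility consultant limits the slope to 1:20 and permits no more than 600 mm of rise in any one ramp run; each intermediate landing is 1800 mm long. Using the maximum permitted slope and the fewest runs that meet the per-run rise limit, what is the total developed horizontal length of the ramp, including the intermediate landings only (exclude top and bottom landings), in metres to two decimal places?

⌈4153/600⌉ = 7 ramp runs. That means 6 intermediate landings.
Ramp run (horizontal) at 1:20: 4153 × 20 = 83060 mm.
6 intermediate landings contribute 6 × 1800 = 10800 mm.
Total developed length = 83060 + 10800 = 93860 mm.
= 93.86 m.

93.86 m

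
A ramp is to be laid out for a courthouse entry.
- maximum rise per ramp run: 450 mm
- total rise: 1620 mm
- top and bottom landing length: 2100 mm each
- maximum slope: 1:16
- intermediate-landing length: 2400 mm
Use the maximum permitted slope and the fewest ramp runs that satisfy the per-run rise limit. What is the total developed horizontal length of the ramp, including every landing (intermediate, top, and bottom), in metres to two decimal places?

⌈1620/450⌉ = 4 ramp runs. That means 3 intermediate landings.
Horizontal run for 1620 mm of rise at 1:16 is 1620 × 16 = 25920 mm.
Intermediate landings: 3 × 2400 = 7200 mm.
Top and bottom landings: 2 × 2100 = 4200 mm.
Total = 25920 + 7200 + 4200 = 37320 mm.
= 37.32 m.

37.32 m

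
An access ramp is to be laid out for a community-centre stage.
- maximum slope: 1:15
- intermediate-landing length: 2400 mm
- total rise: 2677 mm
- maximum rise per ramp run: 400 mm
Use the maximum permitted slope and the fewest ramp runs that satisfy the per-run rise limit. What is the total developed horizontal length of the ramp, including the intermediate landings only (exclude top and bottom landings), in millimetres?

54555 mm

2677 / 400 = 6.692 → round up to 7 ramp runs. That means 6 intermediate landings.
Horizontal run for 2677 mm of rise at 1:15 is 2677 × 15 = 40155 mm.
Intermediate landings: 6 × 2400 = 14400 mm.
Total developed length = 40155 + 14400 = 54555 mm.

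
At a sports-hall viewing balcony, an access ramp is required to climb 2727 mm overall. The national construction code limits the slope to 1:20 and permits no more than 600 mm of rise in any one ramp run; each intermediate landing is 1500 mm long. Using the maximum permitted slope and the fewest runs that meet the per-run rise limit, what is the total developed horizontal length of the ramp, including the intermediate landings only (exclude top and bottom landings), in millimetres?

60540 mm

2727 / 600 = 4.54, so 5 ramp runs are needed. That means 4 intermediate landings.
Ramp run (horizontal) at 1:20: 2727 × 20 = 54540 mm.
4 intermediate landings contribute 4 × 1500 = 6000 mm.
Developed length = 54540 + 6000 = 60540 mm.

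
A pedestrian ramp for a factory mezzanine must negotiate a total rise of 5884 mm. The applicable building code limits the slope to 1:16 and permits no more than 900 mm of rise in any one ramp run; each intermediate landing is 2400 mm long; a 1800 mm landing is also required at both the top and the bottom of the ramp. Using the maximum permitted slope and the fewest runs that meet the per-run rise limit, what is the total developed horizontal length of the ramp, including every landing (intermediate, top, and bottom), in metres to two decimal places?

112.14 m

5884 / 900 = 6.54, so 7 ramp runs are needed. That means 6 intermediate landings.
Horizontal run for 5884 mm of rise at 1:16 is 5884 × 16 = 94144 mm.
6 intermediate landings contribute 6 × 2400 = 14400 mm.
Top and bottom landings: 2 × 1800 = 3600 mm.
Total = 94144 + 14400 + 3600 = 112144 mm.
= 112.14 m.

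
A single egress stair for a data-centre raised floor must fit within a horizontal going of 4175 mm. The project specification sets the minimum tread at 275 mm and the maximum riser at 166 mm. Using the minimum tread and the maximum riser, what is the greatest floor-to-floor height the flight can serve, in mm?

4175 / 275 = 15.18, so 15 treads fit.
Risers = treads + 1 = 16.
Maximum height = 16 × 166 = 2656 mm.

2656 mm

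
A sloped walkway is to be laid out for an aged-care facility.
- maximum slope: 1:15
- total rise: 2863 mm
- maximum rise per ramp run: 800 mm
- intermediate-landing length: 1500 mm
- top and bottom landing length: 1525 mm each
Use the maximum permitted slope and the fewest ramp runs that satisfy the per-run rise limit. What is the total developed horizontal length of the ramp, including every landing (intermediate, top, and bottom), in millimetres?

At most 800 each: 2863/800 = 3.58, giving 4 ramp runs. That means 3 intermediate landings.
Horizontal run for 2863 mm of rise at 1:15 is 2863 × 15 = 42945 mm.
3 intermediate landings contribute 3 × 1500 = 4500 mm.
Top and bottom landings: 2 × 1525 = 3050 mm.
Total = 42945 + 4500 + 3050 = 50495 mm.

50495 mm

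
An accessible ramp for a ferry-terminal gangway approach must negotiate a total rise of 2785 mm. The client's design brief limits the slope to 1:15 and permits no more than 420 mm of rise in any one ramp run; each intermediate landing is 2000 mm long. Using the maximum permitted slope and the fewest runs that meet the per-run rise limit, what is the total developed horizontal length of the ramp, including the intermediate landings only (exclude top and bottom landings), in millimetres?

53775 mm

⌈2785/420⌉ = 7 ramp runs. That means 6 intermediate landings.
Ramp run (horizontal) at 1:15: 2785 × 15 = 41775 mm.
6 intermediate landings contribute 6 × 2000 = 12000 mm.
Developed length = 41775 + 12000 = 53775 mm.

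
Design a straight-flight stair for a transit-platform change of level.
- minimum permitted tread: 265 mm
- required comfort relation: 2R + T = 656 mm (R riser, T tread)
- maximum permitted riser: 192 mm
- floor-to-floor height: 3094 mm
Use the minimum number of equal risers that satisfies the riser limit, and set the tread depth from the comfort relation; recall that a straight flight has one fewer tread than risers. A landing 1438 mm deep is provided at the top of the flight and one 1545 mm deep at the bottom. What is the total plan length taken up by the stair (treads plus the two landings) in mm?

3094 / 192 = 16.11, so 17 risers are needed.
Each riser is 3094/17 = 182 mm (≤ 192 mm).
T = 656 − 2·182 = 292 mm, which satisfies the 265 mm minimum.
17 risers give 16 treads; going = 16 × 292 = 4672 mm.
Add landings: 4672 + 1438 + 1545 = 7655 mm.

7655 mm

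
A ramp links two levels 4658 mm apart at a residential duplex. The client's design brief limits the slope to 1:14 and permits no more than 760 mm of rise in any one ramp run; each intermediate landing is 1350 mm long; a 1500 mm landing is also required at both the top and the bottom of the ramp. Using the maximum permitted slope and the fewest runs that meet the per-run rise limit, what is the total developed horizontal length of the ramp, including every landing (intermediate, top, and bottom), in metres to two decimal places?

76.31 m

⌈4658/760⌉ = 7 ramp runs. That means 6 intermediate landings.
Horizontal run for 4658 mm of rise at 1:14 is 4658 × 14 = 65212 mm.
6 intermediate landings contribute 6 × 1350 = 8100 mm.
Top and bottom landings: 2 × 1500 = 3000 mm.
Total = 65212 + 8100 + 3000 = 76312 mm.
= 76.31 m.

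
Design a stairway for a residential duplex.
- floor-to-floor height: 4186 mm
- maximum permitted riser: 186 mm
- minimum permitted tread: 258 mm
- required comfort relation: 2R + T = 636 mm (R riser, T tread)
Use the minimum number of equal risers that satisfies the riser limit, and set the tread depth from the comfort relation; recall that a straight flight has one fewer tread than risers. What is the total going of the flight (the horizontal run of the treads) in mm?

4186 / 186 = 22.505 → round up to 23 risers.
Riser R = 4186 / 23 = 182 mm, within the 186 mm limit.
T = 636 − 2·182 = 272 mm, which satisfies the 258 mm minimum.
23 risers give 22 treads; going = 22 × 272 = 5984 mm.

5984 mm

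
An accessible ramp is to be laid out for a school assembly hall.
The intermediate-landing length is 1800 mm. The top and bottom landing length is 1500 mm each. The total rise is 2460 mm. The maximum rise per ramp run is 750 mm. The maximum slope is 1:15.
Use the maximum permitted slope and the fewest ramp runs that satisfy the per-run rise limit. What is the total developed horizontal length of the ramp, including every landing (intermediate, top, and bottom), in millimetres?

45300 mm

2460 / 750 = 3.280 → round up to 4 ramp runs. That means 3 intermediate landings.
Ramp run (horizontal) at 1:15: 2460 × 15 = 36900 mm.
Intermediate landings: 3 × 1800 = 5400 mm.
Top and bottom landings: 2 × 1500 = 3000 mm.
Total = 36900 + 5400 + 3000 = 45300 mm.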